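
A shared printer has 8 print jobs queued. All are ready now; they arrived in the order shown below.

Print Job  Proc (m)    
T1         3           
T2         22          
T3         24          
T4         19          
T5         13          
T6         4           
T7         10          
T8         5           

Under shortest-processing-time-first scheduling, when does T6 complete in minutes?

7

SPT (increasing processing time): T1 T6 T8 T7 T5 T4 T2 T3.
T1: 0→3
T6: 3→7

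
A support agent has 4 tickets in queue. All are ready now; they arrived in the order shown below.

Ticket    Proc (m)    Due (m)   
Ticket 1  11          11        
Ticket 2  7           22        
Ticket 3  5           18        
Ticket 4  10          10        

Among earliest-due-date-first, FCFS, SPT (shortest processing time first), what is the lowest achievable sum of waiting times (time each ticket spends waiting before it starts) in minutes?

EDD (increasing due date): Ticket 4 Ticket 1 Ticket 3 Ticket 2.
Ticket 4: waits 0, runs 0→10
Ticket 1: waits 10, runs 10→21
Ticket 3: waits 21, runs 21→26
Ticket 2: waits 26, runs 26→33
Sum = 0+10+21+26 = 57.
FIFO (arrival order): Ticket 1 Ticket 2 Ticket 3 Ticket 4.
Ticket 1: waits 0, runs 0→11
Ticket 2: waits 11, runs 11→18
Ticket 3: waits 18, runs 18→23
Ticket 4: waits 23, runs 23→33
Sum = 0+11+18+23 = 52.
SPT (increasing processing time): Ticket 3 Ticket 2 Ticket 4 Ticket 1.
Ticket 3: waits 0, runs 0→5
Ticket 2: waits 5, runs 5→12
Ticket 4: waits 12, runs 12→22
Ticket 1: waits 22, runs 22→33
Sum = 0+5+12+22 = 39.
EDD 57, FIFO 52, SPT 39 → minimum 39.

39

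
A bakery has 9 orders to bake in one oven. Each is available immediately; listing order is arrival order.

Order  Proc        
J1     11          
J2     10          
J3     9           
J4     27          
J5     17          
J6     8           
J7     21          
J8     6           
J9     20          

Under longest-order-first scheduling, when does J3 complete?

LPT (decreasing processing time): J4 J7 J9 J5 J1 J2 J3 J6 J8.
J4: 0→27
J7: 27→48
J9: 48→68
J5: 68→85
J1: 85→96
J2: 96→106
J3: 106→115

115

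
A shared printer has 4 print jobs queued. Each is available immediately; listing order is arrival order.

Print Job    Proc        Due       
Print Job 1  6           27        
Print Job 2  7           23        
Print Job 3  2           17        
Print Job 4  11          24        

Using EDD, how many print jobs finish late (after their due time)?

0

EDD (increasing due date): Print Job 3 Print Job 2 Print Job 4 Print Job 1.
Print Job 3: 0→2, due 17, tardiness 0
Print Job 2: 2→9, due 23, tardiness 0
Print Job 4: 9→20, due 24, tardiness 0
Print Job 1: 20→26, due 27, tardiness 0
Late print jobs: 0.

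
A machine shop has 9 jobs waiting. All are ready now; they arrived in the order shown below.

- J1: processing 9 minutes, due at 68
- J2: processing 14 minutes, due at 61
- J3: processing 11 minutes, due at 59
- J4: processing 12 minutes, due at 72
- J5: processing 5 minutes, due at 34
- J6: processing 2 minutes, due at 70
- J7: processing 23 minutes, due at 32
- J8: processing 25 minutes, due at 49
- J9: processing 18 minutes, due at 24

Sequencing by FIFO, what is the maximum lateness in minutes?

FIFO (arrival order): J1 J2 J3 J4 J5 J6 J7 J8 J9.
J1: 0→9, due 68, lateness -59
J2: 9→23, due 61, lateness -38
J3: 23→34, due 59, lateness -25
J4: 34→46, due 72, lateness -26
J5: 46→51, due 34, lateness 17
J6: 51→53, due 70, lateness -17
J7: 53→76, due 32, lateness 44
J8: 76→101, due 49, lateness 52
J9: 101→119, due 24, lateness 95
Maximum = 95.

95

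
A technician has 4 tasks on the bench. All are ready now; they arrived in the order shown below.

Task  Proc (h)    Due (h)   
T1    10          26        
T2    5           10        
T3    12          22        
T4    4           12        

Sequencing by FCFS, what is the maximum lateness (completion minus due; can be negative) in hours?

FIFO (arrival order): T1 T2 T3 T4.
T1: 0→10, due 26, lateness -16
T2: 10→15, due 10, lateness 5
T3: 15→27, due 22, lateness 5
T4: 27→31, due 12, lateness 19
Maximum = 19.

19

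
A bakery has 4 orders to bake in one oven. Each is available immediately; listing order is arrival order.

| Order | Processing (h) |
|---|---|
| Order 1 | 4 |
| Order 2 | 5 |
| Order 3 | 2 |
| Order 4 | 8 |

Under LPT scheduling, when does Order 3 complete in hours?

19

LPT (decreasing processing time): Order 4 Order 2 Order 1 Order 3.
Order 4: 0→8
Order 2: 8→13
Order 1: 13→17
Order 3: 17→19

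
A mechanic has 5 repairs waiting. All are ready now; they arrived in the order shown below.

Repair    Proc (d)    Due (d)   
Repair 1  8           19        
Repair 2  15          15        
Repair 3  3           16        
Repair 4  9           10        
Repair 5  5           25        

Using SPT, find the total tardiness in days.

SPT (increasing processing time): Repair 3 Repair 5 Repair 1 Repair 4 Repair 2.
Repair 3: 0→3, due 16, tardiness 0
Repair 5: 3→8, due 25, tardiness 0
Repair 1: 8→16, due 19, tardiness 0
Repair 4: 16→25, due 10, tardiness 15
Repair 2: 25→40, due 15, tardiness 25
Sum = 0+0+0+15+25 = 40.

40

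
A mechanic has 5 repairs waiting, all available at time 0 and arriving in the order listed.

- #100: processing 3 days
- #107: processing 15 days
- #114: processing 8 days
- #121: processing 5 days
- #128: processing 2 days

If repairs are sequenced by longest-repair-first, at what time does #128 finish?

33

LPT (decreasing processing time): #107 #114 #121 #100 #128.
#107: 0→15
#114: 15→23
#121: 23→28
#100: 28→31
#128: 31→33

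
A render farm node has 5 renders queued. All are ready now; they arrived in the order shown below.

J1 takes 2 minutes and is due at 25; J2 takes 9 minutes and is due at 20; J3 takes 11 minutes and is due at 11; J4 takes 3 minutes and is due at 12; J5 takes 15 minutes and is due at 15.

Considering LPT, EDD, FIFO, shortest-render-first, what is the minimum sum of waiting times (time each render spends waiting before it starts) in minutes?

46

LPT (decreasing processing time): J5 J3 J2 J4 J1.
J5: waits 0, runs 0→15
J3: waits 15, runs 15→26
J2: waits 26, runs 26→35
J4: waits 35, runs 35→38
J1: waits 38, runs 38→40
Sum = 0+15+26+35+38 = 114.
EDD (increasing due date): J3 J4 J5 J2 J1.
J3: waits 0, runs 0→11
J4: waits 11, runs 11→14
J5: waits 14, runs 14→29
J2: waits 29, runs 29→38
J1: waits 38, runs 38→40
Sum = 0+11+14+29+38 = 92.
FIFO (arrival order): J1 J2 J3 J4 J5.
J1: waits 0, runs 0→2
J2: waits 2, runs 2→11
J3: waits 11, runs 11→22
J4: waits 22, runs 22→25
J5: waits 25, runs 25→40
Sum = 0+2+11+22+25 = 60.
SPT (increasing processing time): J1 J4 J2 J3 J5.
J1: waits 0, runs 0→2
J4: waits 2, runs 2→5
J2: waits 5, runs 5→14
J3: waits 14, runs 14→25
J5: waits 25, runs 25→40
Sum = 0+2+5+14+25 = 46.
LPT 114, EDD 92, FIFO 60, SPT 46 → minimum 46.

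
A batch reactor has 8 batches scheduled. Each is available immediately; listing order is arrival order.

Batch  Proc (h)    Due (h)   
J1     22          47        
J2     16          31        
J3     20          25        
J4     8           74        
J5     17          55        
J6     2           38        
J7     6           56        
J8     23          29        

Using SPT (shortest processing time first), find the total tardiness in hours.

174

SPT (increasing processing time): J6 J7 J4 J2 J5 J3 J1 J8.
J6: 0→2, due 38, tardiness 0
J7: 2→8, due 56, tardiness 0
J4: 8→16, due 74, tardiness 0
J2: 16→32, due 31, tardiness 1
J5: 32→49, due 55, tardiness 0
J3: 49→69, due 25, tardiness 44
J1: 69→91, due 47, tardiness 44
J8: 91→114, due 29, tardiness 85
Sum = 0+0+0+1+0+44+44+85 = 174.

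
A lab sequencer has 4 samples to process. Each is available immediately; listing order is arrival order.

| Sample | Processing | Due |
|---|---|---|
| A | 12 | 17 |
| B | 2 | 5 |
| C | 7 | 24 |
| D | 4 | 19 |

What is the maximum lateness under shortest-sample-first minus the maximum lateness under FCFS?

-1

SPT (increasing processing time): B D C A.
B: 0→2, due 5, lateness -3
D: 2→6, due 19, lateness -13
C: 6→13, due 24, lateness -11
A: 13→25, due 17, lateness 8
Maximum = 8.
FIFO (arrival order): A B C D.
A: 0→12, due 17, lateness -5
B: 12→14, due 5, lateness 9
C: 14→21, due 24, lateness -3
D: 21→25, due 19, lateness 6
Maximum = 9.
Difference = 8 − 9 = -1.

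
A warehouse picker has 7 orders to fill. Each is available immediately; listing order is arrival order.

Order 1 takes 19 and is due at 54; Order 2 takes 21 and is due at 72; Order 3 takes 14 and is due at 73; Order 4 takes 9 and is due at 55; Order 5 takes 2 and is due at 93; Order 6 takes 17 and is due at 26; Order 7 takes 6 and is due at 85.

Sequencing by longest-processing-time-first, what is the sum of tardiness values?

LPT (decreasing processing time): Order 2 Order 1 Order 6 Order 3 Order 4 Order 7 Order 5.
Order 2: 0→21, due 72, tardiness 0
Order 1: 21→40, due 54, tardiness 0
Order 6: 40→57, due 26, tardiness 31
Order 3: 57→71, due 73, tardiness 0
Order 4: 71→80, due 55, tardiness 25
Order 7: 80→86, due 85, tardiness 1
Order 5: 86→88, due 93, tardiness 0
Sum = 0+0+31+0+25+1+0 = 57.

57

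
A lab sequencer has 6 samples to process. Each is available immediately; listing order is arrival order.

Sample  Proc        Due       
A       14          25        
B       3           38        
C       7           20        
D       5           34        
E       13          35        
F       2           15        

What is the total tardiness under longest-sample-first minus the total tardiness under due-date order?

40

LPT (decreasing processing time): A E C D B F.
A: 0→14, due 25, tardiness 0
E: 14→27, due 35, tardiness 0
C: 27→34, due 20, tardiness 14
D: 34→39, due 34, tardiness 5
B: 39→42, due 38, tardiness 4
F: 42→44, due 15, tardiness 29
Sum = 0+0+14+5+4+29 = 52.
EDD (increasing due date): F C A D E B.
F: 0→2, due 15, tardiness 0
C: 2→9, due 20, tardiness 0
A: 9→23, due 25, tardiness 0
D: 23→28, due 34, tardiness 0
E: 28→41, due 35, tardiness 6
B: 41→44, due 38, tardiness 6
Sum = 0+0+0+0+6+6 = 12.
Difference = 52 − 12 = 40.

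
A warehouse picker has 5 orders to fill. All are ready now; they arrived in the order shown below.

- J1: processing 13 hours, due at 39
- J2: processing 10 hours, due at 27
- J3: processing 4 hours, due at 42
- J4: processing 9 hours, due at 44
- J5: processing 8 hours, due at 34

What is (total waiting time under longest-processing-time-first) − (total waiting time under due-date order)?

LPT (decreasing processing time): J1 J2 J4 J5 J3.
J1: waits 0, runs 0→13
J2: waits 13, runs 13→23
J4: waits 23, runs 23→32
J5: waits 32, runs 32→40
J3: waits 40, runs 40→44
Sum = 0+13+23+32+40 = 108.
EDD (increasing due date): J2 J5 J1 J3 J4.
J2: waits 0, runs 0→10
J5: waits 10, runs 10→18
J1: waits 18, runs 18→31
J3: waits 31, runs 31→35
J4: waits 35, runs 35→44
Sum = 0+10+18+31+35 = 94.
Difference = 108 − 94 = 14.

14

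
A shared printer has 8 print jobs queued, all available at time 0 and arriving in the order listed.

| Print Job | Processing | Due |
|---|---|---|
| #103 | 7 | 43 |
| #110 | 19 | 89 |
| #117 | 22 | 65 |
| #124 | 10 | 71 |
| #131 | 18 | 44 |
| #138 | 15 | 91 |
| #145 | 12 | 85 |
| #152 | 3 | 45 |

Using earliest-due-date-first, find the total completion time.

439

EDD (increasing due date): #103 #131 #152 #117 #124 #145 #110 #138.
#103: 0→7
#131: 7→25
#152: 25→28
#117: 28→50
#124: 50→60
#145: 60→72
#110: 72→91
#138: 91→106
Sum = 7+25+28+50+60+72+91+106 = 439.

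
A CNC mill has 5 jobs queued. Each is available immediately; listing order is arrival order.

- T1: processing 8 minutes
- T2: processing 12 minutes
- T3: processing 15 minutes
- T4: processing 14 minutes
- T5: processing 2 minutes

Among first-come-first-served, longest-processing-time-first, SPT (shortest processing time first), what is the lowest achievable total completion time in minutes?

FIFO (arrival order): T1 T2 T3 T4 T5.
T1: 0→8
T2: 8→20
T3: 20→35
T4: 35→49
T5: 49→51
Sum = 8+20+35+49+51 = 163.
LPT (decreasing processing time): T3 T4 T2 T1 T5.
T3: 0→15
T4: 15→29
T2: 29→41
T1: 41→49
T5: 49→51
Sum = 15+29+41+49+51 = 185.
SPT (increasing processing time): T5 T1 T2 T4 T3.
T5: 0→2
T1: 2→10
T2: 10→22
T4: 22→36
T3: 36→51
Sum = 2+10+22+36+51 = 121.
FIFO 163, LPT 185, SPT 121 → minimum 121.

121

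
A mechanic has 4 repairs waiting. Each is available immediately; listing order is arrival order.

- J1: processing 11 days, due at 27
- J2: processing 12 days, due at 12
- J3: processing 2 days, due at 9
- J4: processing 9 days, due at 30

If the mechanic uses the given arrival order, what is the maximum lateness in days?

16

FIFO (arrival order): J1 J2 J3 J4.
J1: 0→11, due 27, lateness -16
J2: 11→23, due 12, lateness 11
J3: 23→25, due 9, lateness 16
J4: 25→34, due 30, lateness 4
Maximum = 16.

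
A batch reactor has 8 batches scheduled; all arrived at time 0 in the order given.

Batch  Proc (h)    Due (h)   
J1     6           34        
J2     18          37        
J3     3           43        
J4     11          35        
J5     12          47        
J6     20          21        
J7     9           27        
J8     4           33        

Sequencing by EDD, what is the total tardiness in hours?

EDD (increasing due date): J6 J7 J8 J1 J4 J2 J3 J5.
J6: 0→20, due 21, tardiness 0
J7: 20→29, due 27, tardiness 2
J8: 29→33, due 33, tardiness 0
J1: 33→39, due 34, tardiness 5
J4: 39→50, due 35, tardiness 15
J2: 50→68, due 37, tardiness 31
J3: 68→71, due 43, tardiness 28
J5: 71→83, due 47, tardiness 36
Sum = 0+2+0+5+15+31+28+36 = 117.

117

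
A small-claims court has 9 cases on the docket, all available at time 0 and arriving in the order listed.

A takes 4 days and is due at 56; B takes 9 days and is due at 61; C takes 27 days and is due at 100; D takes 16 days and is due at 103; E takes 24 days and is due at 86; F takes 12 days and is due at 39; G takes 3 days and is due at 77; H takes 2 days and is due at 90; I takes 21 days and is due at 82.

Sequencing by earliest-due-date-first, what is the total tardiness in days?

EDD (increasing due date): F A B G I E H C D.
F: 0→12, due 39, tardiness 0
A: 12→16, due 56, tardiness 0
B: 16→25, due 61, tardiness 0
G: 25→28, due 77, tardiness 0
I: 28→49, due 82, tardiness 0
E: 49→73, due 86, tardiness 0
H: 73→75, due 90, tardiness 0
C: 75→102, due 100, tardiness 2
D: 102→118, due 103, tardiness 15
Sum = 0+0+0+0+0+0+0+2+15 = 17.

17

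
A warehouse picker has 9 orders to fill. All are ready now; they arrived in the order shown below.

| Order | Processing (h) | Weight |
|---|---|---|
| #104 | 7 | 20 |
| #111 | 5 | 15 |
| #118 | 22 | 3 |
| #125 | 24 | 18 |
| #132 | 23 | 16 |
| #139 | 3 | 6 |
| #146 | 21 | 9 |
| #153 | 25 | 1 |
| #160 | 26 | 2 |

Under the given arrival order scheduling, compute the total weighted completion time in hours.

4653

FIFO (arrival order): #104 #111 #118 #125 #132 #139 #146 #153 #160.
#104: finishes 7, weight 20, w·C = 140
#111: finishes 12, weight 15, w·C = 180
#118: finishes 34, weight 3, w·C = 102
#125: finishes 58, weight 18, w·C = 1044
#132: finishes 81, weight 16, w·C = 1296
#139: finishes 84, weight 6, w·C = 504
#146: finishes 105, weight 9, w·C = 945
#153: finishes 130, weight 1, w·C = 130
#160: finishes 156, weight 2, w·C = 312
Sum = 140+180+102+1044+1296+504+945+130+312 = 4653.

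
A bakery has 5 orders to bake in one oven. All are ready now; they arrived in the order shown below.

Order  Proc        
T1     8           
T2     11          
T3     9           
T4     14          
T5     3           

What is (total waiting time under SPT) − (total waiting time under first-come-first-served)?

-32

SPT (increasing processing time): T5 T1 T3 T2 T4.
T5: waits 0, runs 0→3
T1: waits 3, runs 3→11
T3: waits 11, runs 11→20
T2: waits 20, runs 20→31
T4: waits 31, runs 31→45
Sum = 0+3+11+20+31 = 65.
FIFO (arrival order): T1 T2 T3 T4 T5.
T1: waits 0, runs 0→8
T2: waits 8, runs 8→19
T3: waits 19, runs 19→28
T4: waits 28, runs 28→42
T5: waits 42, runs 42→45
Sum = 0+8+19+28+42 = 97.
Difference = 65 − 97 = -32.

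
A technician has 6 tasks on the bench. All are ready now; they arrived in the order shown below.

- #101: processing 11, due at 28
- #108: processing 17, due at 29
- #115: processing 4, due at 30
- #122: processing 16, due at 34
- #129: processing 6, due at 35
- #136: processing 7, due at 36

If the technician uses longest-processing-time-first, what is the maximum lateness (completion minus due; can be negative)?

31

LPT (decreasing processing time): #108 #122 #101 #136 #129 #115.
#108: 0→17, due 29, lateness -12
#122: 17→33, due 34, lateness -1
#101: 33→44, due 28, lateness 16
#136: 44→51, due 36, lateness 15
#129: 51→57, due 35, lateness 22
#115: 57→61, due 30, lateness 31
Maximum = 31.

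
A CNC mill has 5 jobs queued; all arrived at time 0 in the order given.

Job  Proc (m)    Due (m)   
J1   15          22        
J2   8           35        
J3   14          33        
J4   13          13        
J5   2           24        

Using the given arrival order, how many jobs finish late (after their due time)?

FIFO (arrival order): J1 J2 J3 J4 J5.
J1: 0→15, due 22, tardiness 0
J2: 15→23, due 35, tardiness 0
J3: 23→37, due 33, tardiness 4
J4: 37→50, due 13, tardiness 37
J5: 50→52, due 24, tardiness 28
Late jobs: 3.

3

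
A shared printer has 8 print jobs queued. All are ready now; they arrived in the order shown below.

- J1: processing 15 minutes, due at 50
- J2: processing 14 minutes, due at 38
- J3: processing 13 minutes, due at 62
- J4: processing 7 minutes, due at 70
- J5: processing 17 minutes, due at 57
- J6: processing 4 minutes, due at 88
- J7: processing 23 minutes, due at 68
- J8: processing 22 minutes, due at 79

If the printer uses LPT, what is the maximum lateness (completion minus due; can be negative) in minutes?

LPT (decreasing processing time): J7 J8 J5 J1 J2 J3 J4 J6.
J7: 0→23, due 68, lateness -45
J8: 23→45, due 79, lateness -34
J5: 45→62, due 57, lateness 5
J1: 62→77, due 50, lateness 27
J2: 77→91, due 38, lateness 53
J3: 91→104, due 62, lateness 42
J4: 104→111, due 70, lateness 41
J6: 111→115, due 88, lateness 27
Maximum = 53.

53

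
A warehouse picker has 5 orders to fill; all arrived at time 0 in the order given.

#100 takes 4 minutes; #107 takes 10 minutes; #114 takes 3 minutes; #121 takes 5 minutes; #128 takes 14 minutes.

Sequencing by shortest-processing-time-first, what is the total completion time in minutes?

80

SPT (increasing processing time): #114 #100 #121 #107 #128.
#114: 0→3
#100: 3→7
#121: 7→12
#107: 12→22
#128: 22→36
Sum = 3+7+12+22+36 = 80.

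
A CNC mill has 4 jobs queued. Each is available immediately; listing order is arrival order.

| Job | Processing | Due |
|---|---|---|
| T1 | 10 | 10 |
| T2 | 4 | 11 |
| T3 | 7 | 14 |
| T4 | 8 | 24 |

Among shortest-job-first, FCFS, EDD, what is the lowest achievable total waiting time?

SPT (increasing processing time): T2 T3 T4 T1.
T2: waits 0, runs 0→4
T3: waits 4, runs 4→11
T4: waits 11, runs 11→19
T1: waits 19, runs 19→29
Sum = 0+4+11+19 = 34.
FIFO (arrival order): T1 T2 T3 T4.
T1: waits 0, runs 0→10
T2: waits 10, runs 10→14
T3: waits 14, runs 14→21
T4: waits 21, runs 21→29
Sum = 0+10+14+21 = 45.
EDD (increasing due date): T1 T2 T3 T4.
T1: waits 0, runs 0→10
T2: waits 10, runs 10→14
T3: waits 14, runs 14→21
T4: waits 21, runs 21→29
Sum = 0+10+14+21 = 45.
SPT 34, FIFO 45, EDD 45 → minimum 34.

34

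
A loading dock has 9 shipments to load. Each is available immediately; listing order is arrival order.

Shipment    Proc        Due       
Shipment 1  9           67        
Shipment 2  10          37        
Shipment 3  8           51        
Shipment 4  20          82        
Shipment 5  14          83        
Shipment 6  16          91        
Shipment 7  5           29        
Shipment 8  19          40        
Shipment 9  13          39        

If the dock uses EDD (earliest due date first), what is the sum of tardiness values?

EDD (increasing due date): Shipment 7 Shipment 2 Shipment 9 Shipment 8 Shipment 3 Shipment 1 Shipment 4 Shipment 5 Shipment 6.
Shipment 7: 0→5, due 29, tardiness 0
Shipment 2: 5→15, due 37, tardiness 0
Shipment 9: 15→28, due 39, tardiness 0
Shipment 8: 28→47, due 40, tardiness 7
Shipment 3: 47→55, due 51, tardiness 4
Shipment 1: 55→64, due 67, tardiness 0
Shipment 4: 64→84, due 82, tardiness 2
Shipment 5: 84→98, due 83, tardiness 15
Shipment 6: 98→114, due 91, tardiness 23
Sum = 0+0+0+7+4+0+2+15+23 = 51.

51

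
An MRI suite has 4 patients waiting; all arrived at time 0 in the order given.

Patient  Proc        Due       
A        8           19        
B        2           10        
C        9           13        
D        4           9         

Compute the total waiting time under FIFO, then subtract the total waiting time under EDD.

12

FIFO (arrival order): A B C D.
A: waits 0, runs 0→8
B: waits 8, runs 8→10
C: waits 10, runs 10→19
D: waits 19, runs 19→23
Sum = 0+8+10+19 = 37.
EDD (increasing due date): D B C A.
D: waits 0, runs 0→4
B: waits 4, runs 4→6
C: waits 6, runs 6→15
A: waits 15, runs 15→23
Sum = 0+4+6+15 = 25.
Difference = 37 − 25 = 12.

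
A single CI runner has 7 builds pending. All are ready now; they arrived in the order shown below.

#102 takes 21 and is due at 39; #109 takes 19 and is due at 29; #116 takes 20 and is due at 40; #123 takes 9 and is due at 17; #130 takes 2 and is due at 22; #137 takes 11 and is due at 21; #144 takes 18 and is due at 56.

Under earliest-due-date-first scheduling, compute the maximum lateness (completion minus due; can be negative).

44

EDD (increasing due date): #123 #137 #130 #109 #102 #116 #144.
#123: 0→9, due 17, lateness -8
#137: 9→20, due 21, lateness -1
#130: 20→22, due 22, lateness 0
#109: 22→41, due 29, lateness 12
#102: 41→62, due 39, lateness 23
#116: 62→82, due 40, lateness 42
#144: 82→100, due 56, lateness 44
Maximum = 44.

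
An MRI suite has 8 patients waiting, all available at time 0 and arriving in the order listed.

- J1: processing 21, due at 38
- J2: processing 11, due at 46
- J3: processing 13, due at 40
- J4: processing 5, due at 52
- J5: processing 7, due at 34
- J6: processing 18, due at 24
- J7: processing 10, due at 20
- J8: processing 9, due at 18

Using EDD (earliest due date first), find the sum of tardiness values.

EDD (increasing due date): J8 J7 J6 J5 J1 J3 J2 J4.
J8: 0→9, due 18, tardiness 0
J7: 9→19, due 20, tardiness 0
J6: 19→37, due 24, tardiness 13
J5: 37→44, due 34, tardiness 10
J1: 44→65, due 38, tardiness 27
J3: 65→78, due 40, tardiness 38
J2: 78→89, due 46, tardiness 43
J4: 89→94, due 52, tardiness 42
Sum = 0+0+13+10+27+38+43+42 = 173.

173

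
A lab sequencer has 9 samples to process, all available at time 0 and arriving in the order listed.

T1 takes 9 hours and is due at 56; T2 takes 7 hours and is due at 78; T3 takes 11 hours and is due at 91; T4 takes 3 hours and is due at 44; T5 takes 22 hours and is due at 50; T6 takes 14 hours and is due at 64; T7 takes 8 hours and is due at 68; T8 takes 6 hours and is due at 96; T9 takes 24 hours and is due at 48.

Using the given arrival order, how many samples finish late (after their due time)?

FIFO (arrival order): T1 T2 T3 T4 T5 T6 T7 T8 T9.
T1: 0→9, due 56, tardiness 0
T2: 9→16, due 78, tardiness 0
T3: 16→27, due 91, tardiness 0
T4: 27→30, due 44, tardiness 0
T5: 30→52, due 50, tardiness 2
T6: 52→66, due 64, tardiness 2
T7: 66→74, due 68, tardiness 6
T8: 74→80, due 96, tardiness 0
T9: 80→104, due 48, tardiness 56
Late samples: 4.

4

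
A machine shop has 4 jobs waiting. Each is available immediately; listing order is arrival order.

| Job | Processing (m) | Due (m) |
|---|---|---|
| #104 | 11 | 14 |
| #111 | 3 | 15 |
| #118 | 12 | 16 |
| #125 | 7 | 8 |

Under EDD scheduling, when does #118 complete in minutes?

EDD (increasing due date): #125 #104 #111 #118.
#125: 0→7
#104: 7→18
#111: 18→21
#118: 21→33

33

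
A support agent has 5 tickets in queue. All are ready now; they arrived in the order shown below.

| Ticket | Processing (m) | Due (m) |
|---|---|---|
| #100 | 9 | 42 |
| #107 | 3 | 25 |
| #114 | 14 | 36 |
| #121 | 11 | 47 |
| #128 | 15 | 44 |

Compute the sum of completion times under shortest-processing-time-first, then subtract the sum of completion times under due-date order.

-12

SPT (increasing processing time): #107 #100 #121 #114 #128.
#107: 0→3
#100: 3→12
#121: 12→23
#114: 23→37
#128: 37→52
Sum = 3+12+23+37+52 = 127.
EDD (increasing due date): #107 #114 #100 #128 #121.
#107: 0→3
#114: 3→17
#100: 17→26
#128: 26→41
#121: 41→52
Sum = 3+17+26+41+52 = 139.
Difference = 127 − 139 = -12.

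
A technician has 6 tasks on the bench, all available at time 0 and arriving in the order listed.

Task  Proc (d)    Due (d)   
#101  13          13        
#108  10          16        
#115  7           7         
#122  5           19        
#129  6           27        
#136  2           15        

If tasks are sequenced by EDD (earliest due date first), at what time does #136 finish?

22

EDD (increasing due date): #115 #101 #136 #108 #122 #129.
#115: 0→7
#101: 7→20
#136: 20→22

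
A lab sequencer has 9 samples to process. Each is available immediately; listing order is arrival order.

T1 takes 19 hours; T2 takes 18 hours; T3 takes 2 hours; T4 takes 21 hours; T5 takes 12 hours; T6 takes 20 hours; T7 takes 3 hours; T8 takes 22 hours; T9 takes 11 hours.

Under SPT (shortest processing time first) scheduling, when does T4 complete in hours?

106

SPT (increasing processing time): T3 T7 T9 T5 T2 T1 T6 T4 T8.
T3: 0→2
T7: 2→5
T9: 5→16
T5: 16→28
T2: 28→46
T1: 46→65
T6: 65→85
T4: 85→106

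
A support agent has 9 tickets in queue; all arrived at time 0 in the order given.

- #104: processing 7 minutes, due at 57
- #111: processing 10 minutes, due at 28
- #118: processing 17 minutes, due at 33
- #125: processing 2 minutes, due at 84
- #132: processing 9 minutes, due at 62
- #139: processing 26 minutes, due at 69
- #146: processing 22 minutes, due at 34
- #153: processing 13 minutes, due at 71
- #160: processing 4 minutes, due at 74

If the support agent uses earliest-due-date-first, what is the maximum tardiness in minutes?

34

EDD (increasing due date): #111 #118 #146 #104 #132 #139 #153 #160 #125.
#111: 0→10, due 28, tardiness 0
#118: 10→27, due 33, tardiness 0
#146: 27→49, due 34, tardiness 15
#104: 49→56, due 57, tardiness 0
#132: 56→65, due 62, tardiness 3
#139: 65→91, due 69, tardiness 22
#153: 91→104, due 71, tardiness 33
#160: 104→108, due 74, tardiness 34
#125: 108→110, due 84, tardiness 26
Maximum = 34.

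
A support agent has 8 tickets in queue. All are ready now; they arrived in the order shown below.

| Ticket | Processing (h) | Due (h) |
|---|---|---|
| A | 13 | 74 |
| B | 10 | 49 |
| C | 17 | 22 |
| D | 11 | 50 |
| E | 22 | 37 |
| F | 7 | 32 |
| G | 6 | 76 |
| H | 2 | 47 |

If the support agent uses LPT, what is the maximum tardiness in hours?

LPT (decreasing processing time): E C A D B F G H.
E: 0→22, due 37, tardiness 0
C: 22→39, due 22, tardiness 17
A: 39→52, due 74, tardiness 0
D: 52→63, due 50, tardiness 13
B: 63→73, due 49, tardiness 24
F: 73→80, due 32, tardiness 48
G: 80→86, due 76, tardiness 10
H: 86→88, due 47, tardiness 41
Maximum = 48.

48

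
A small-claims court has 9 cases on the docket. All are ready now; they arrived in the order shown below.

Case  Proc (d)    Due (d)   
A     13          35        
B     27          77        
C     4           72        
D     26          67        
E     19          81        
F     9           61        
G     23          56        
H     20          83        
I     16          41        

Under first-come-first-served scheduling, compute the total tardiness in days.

287

FIFO (arrival order): A B C D E F G H I.
A: 0→13, due 35, tardiness 0
B: 13→40, due 77, tardiness 0
C: 40→44, due 72, tardiness 0
D: 44→70, due 67, tardiness 3
E: 70→89, due 81, tardiness 8
F: 89→98, due 61, tardiness 37
G: 98→121, due 56, tardiness 65
H: 121→141, due 83, tardiness 58
I: 141→157, due 41, tardiness 116
Sum = 0+0+0+3+8+37+65+58+116 = 287.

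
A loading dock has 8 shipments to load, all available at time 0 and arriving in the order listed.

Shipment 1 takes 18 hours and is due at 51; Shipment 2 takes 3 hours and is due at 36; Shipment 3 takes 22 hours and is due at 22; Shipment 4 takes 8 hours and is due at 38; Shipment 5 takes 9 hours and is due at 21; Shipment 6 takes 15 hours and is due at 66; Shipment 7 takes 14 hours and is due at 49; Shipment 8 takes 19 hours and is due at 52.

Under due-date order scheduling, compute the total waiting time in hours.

EDD (increasing due date): Shipment 5 Shipment 3 Shipment 2 Shipment 4 Shipment 7 Shipment 1 Shipment 8 Shipment 6.
Shipment 5: waits 0, runs 0→9
Shipment 3: waits 9, runs 9→31
Shipment 2: waits 31, runs 31→34
Shipment 4: waits 34, runs 34→42
Shipment 7: waits 42, runs 42→56
Shipment 1: waits 56, runs 56→74
Shipment 8: waits 74, runs 74→93
Shipment 6: waits 93, runs 93→108
Sum = 0+9+31+34+42+56+74+93 = 339.

339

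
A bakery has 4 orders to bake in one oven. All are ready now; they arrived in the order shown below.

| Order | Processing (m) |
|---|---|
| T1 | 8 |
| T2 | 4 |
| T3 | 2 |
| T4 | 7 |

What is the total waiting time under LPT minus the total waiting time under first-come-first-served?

LPT (decreasing processing time): T1 T4 T2 T3.
T1: waits 0, runs 0→8
T4: waits 8, runs 8→15
T2: waits 15, runs 15→19
T3: waits 19, runs 19→21
Sum = 0+8+15+19 = 42.
FIFO (arrival order): T1 T2 T3 T4.
T1: waits 0, runs 0→8
T2: waits 8, runs 8→12
T3: waits 12, runs 12→14
T4: waits 14, runs 14→21
Sum = 0+8+12+14 = 34.
Difference = 42 − 34 = 8.

8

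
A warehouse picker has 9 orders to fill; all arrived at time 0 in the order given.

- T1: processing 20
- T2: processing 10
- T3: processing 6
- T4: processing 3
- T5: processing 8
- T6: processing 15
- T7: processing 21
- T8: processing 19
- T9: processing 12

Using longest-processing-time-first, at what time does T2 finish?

LPT (decreasing processing time): T7 T1 T8 T6 T9 T2 T5 T3 T4.
T7: 0→21
T1: 21→41
T8: 41→60
T6: 60→75
T9: 75→87
T2: 87→97

97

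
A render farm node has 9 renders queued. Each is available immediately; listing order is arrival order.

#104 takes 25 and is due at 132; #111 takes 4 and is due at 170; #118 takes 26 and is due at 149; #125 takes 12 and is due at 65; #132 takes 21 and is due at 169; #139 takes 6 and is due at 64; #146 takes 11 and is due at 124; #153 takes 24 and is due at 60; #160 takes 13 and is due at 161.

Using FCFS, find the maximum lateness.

69

FIFO (arrival order): #104 #111 #118 #125 #132 #139 #146 #153 #160.
#104: 0→25, due 132, lateness -107
#111: 25→29, due 170, lateness -141
#118: 29→55, due 149, lateness -94
#125: 55→67, due 65, lateness 2
#132: 67→88, due 169, lateness -81
#139: 88→94, due 64, lateness 30
#146: 94→105, due 124, lateness -19
#153: 105→129, due 60, lateness 69
#160: 129→142, due 161, lateness -19
Maximum = 69.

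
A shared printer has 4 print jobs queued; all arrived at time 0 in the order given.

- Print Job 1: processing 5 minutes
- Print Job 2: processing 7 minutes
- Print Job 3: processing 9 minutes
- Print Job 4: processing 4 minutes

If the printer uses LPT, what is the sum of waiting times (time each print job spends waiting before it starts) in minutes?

46

LPT (decreasing processing time): Print Job 3 Print Job 2 Print Job 1 Print Job 4.
Print Job 3: waits 0, runs 0→9
Print Job 2: waits 9, runs 9→16
Print Job 1: waits 16, runs 16→21
Print Job 4: waits 21, runs 21→25
Sum = 0+9+16+21 = 46.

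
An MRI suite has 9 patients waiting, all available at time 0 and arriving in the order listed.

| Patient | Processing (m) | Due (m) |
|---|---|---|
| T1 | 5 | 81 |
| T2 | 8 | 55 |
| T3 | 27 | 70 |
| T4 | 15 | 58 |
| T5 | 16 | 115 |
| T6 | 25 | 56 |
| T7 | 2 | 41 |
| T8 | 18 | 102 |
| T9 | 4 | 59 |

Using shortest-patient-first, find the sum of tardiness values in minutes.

SPT (increasing processing time): T7 T9 T1 T2 T4 T5 T8 T6 T3.
T7: 0→2, due 41, tardiness 0
T9: 2→6, due 59, tardiness 0
T1: 6→11, due 81, tardiness 0
T2: 11→19, due 55, tardiness 0
T4: 19→34, due 58, tardiness 0
T5: 34→50, due 115, tardiness 0
T8: 50→68, due 102, tardiness 0
T6: 68→93, due 56, tardiness 37
T3: 93→120, due 70, tardiness 50
Sum = 0+0+0+0+0+0+0+37+50 = 87.

87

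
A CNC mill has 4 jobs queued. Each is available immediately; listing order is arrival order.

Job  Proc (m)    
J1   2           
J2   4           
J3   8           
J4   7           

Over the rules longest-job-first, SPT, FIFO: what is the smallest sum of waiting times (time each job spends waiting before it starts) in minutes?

LPT (decreasing processing time): J3 J4 J2 J1.
J3: waits 0, runs 0→8
J4: waits 8, runs 8→15
J2: waits 15, runs 15→19
J1: waits 19, runs 19→21
Sum = 0+8+15+19 = 42.
SPT (increasing processing time): J1 J2 J4 J3.
J1: waits 0, runs 0→2
J2: waits 2, runs 2→6
J4: waits 6, runs 6→13
J3: waits 13, runs 13→21
Sum = 0+2+6+13 = 21.
FIFO (arrival order): J1 J2 J3 J4.
J1: waits 0, runs 0→2
J2: waits 2, runs 2→6
J3: waits 6, runs 6→14
J4: waits 14, runs 14→21
Sum = 0+2+6+14 = 22.
LPT 42, SPT 21, FIFO 22 → minimum 21.

21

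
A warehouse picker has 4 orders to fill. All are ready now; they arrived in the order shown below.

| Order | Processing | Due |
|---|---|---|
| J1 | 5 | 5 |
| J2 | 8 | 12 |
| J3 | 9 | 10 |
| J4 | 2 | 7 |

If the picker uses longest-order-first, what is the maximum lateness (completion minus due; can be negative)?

17

LPT (decreasing processing time): J3 J2 J1 J4.
J3: 0→9, due 10, lateness -1
J2: 9→17, due 12, lateness 5
J1: 17→22, due 5, lateness 17
J4: 22→24, due 7, lateness 17
Maximum = 17.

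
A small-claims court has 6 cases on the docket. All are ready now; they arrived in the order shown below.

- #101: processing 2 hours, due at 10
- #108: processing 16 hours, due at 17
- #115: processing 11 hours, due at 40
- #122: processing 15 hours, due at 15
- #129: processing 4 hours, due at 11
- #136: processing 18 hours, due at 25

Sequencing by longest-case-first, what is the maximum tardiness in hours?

LPT (decreasing processing time): #136 #108 #122 #115 #129 #101.
#136: 0→18, due 25, tardiness 0
#108: 18→34, due 17, tardiness 17
#122: 34→49, due 15, tardiness 34
#115: 49→60, due 40, tardiness 20
#129: 60→64, due 11, tardiness 53
#101: 64→66, due 10, tardiness 56
Maximum = 56.

56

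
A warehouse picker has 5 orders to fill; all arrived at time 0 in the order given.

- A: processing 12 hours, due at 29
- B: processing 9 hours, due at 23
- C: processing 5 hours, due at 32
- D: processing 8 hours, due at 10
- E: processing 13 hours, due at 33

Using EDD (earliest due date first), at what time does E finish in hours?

47

EDD (increasing due date): D B A C E.
D: 0→8
B: 8→17
A: 17→29
C: 29→34
E: 34→47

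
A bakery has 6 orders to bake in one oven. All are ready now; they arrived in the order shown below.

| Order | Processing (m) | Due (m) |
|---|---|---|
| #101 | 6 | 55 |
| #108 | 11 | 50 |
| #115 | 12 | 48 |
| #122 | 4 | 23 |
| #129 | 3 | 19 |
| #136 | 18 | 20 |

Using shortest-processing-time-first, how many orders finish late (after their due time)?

1

SPT (increasing processing time): #129 #122 #101 #108 #115 #136.
#129: 0→3, due 19, tardiness 0
#122: 3→7, due 23, tardiness 0
#101: 7→13, due 55, tardiness 0
#108: 13→24, due 50, tardiness 0
#115: 24→36, due 48, tardiness 0
#136: 36→54, due 20, tardiness 34
Late orders: 1.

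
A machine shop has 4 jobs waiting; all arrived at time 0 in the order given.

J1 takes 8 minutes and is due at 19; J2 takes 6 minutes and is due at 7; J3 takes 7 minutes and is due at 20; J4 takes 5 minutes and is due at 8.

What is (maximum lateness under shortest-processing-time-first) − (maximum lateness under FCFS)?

-11

SPT (increasing processing time): J4 J2 J3 J1.
J4: 0→5, due 8, lateness -3
J2: 5→11, due 7, lateness 4
J3: 11→18, due 20, lateness -2
J1: 18→26, due 19, lateness 7
Maximum = 7.
FIFO (arrival order): J1 J2 J3 J4.
J1: 0→8, due 19, lateness -11
J2: 8→14, due 7, lateness 7
J3: 14→21, due 20, lateness 1
J4: 21→26, due 8, lateness 18
Maximum = 18.
Difference = 7 − 18 = -11.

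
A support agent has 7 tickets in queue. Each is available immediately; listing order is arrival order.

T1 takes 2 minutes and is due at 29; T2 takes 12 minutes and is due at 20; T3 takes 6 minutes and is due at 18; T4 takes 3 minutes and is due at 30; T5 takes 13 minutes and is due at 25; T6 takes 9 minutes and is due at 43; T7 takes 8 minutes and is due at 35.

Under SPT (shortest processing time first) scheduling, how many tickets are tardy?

2

SPT (increasing processing time): T1 T4 T3 T7 T6 T2 T5.
T1: 0→2, due 29, tardiness 0
T4: 2→5, due 30, tardiness 0
T3: 5→11, due 18, tardiness 0
T7: 11→19, due 35, tardiness 0
T6: 19→28, due 43, tardiness 0
T2: 28→40, due 20, tardiness 20
T5: 40→53, due 25, tardiness 28
Late tickets: 2.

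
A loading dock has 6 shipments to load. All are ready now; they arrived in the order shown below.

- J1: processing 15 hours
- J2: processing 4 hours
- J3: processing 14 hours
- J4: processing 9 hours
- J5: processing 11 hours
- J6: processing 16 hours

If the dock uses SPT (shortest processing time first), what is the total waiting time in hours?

SPT (increasing processing time): J2 J4 J5 J3 J1 J6.
J2: waits 0, runs 0→4
J4: waits 4, runs 4→13
J5: waits 13, runs 13→24
J3: waits 24, runs 24→38
J1: waits 38, runs 38→53
J6: waits 53, runs 53→69
Sum = 0+4+13+24+38+53 = 132.

132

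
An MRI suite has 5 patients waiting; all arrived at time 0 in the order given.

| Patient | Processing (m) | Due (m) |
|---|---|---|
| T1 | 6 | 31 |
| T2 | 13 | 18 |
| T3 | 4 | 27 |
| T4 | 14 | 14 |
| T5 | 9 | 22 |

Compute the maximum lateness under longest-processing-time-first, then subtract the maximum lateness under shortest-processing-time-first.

LPT (decreasing processing time): T4 T2 T5 T1 T3.
T4: 0→14, due 14, lateness 0
T2: 14→27, due 18, lateness 9
T5: 27→36, due 22, lateness 14
T1: 36→42, due 31, lateness 11
T3: 42→46, due 27, lateness 19
Maximum = 19.
SPT (increasing processing time): T3 T1 T5 T2 T4.
T3: 0→4, due 27, lateness -23
T1: 4→10, due 31, lateness -21
T5: 10→19, due 22, lateness -3
T2: 19→32, due 18, lateness 14
T4: 32→46, due 14, lateness 32
Maximum = 32.
Difference = 19 − 32 = -13.

-13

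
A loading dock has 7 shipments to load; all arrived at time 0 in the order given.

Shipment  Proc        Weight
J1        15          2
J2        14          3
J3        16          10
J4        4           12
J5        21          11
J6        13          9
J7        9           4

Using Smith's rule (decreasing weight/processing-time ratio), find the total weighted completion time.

1792

WSPT (decreasing weight/processing-time ratio): J4 J6 J3 J5 J7 J2 J1.
J4: finishes 4, weight 12, w·C = 48
J6: finishes 17, weight 9, w·C = 153
J3: finishes 33, weight 10, w·C = 330
J5: finishes 54, weight 11, w·C = 594
J7: finishes 63, weight 4, w·C = 252
J2: finishes 77, weight 3, w·C = 231
J1: finishes 92, weight 2, w·C = 184
Sum = 48+153+330+594+252+231+184 = 1792.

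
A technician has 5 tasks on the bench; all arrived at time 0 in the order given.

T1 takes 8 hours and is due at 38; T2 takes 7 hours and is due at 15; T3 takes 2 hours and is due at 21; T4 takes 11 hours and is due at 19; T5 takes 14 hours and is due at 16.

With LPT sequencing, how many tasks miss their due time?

3

LPT (decreasing processing time): T5 T4 T1 T2 T3.
T5: 0→14, due 16, tardiness 0
T4: 14→25, due 19, tardiness 6
T1: 25→33, due 38, tardiness 0
T2: 33→40, due 15, tardiness 25
T3: 40→42, due 21, tardiness 21
Late tasks: 3.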